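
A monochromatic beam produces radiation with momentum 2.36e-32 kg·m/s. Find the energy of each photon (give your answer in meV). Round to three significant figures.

0.0442 meV

(c = 2.99792458e8 m/s, 1 eV = 1.602176634e-19 J.)
Apply E = pc: E = 7.075e-24 J.
Converting to meV: E = 0.04416 meV ≈ 0.0442 meV.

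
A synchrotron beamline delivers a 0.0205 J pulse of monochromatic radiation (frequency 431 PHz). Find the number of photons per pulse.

7.18e13 photons

Per-photon energy: E = 2.856e-16 J (from frequency = 431 PHz).
N = E_total / E_photon = 0.0205 J / 2.856e-16 J = 7.18e13.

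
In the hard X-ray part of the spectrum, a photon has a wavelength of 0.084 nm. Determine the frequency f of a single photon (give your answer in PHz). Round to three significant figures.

3570 PHz

First convert: λ = 0.084 nm = 8.4e-11 m.
The photon relation is f = c/λ, giving f = 3.569e18 Hz.
Converting to PHz: f = 3569 PHz ≈ 3570 PHz.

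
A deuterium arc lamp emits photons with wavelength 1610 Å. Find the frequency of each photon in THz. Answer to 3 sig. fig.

In SI units: λ = 1610 Å = 1.61 × 10^-7 m.
The photon relation is f = c/λ, giving f = 1.862 × 10^15 Hz.
Converting to THz: f = 1862 THz ≈ 1860 THz.

1860 THz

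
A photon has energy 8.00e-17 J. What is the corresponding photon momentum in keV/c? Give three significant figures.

0.499 keV/c

Use c = 2.99792458e8 m/s, 1 eV = 1.602176634e-19 J.
For a photon p = E/c, so p = 2.669e-25 kg·m/s.
Converting to keV/c: p = 0.4993 keV/c ≈ 0.499 keV/c.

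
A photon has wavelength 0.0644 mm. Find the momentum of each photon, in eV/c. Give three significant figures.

First convert: λ = 0.0644 mm = 6.44 × 10^-5 m.
Apply p = h/λ: p = 1.029 × 10^-29 kg·m/s.
Converting to eV/c: p = 0.01925 eV/c ≈ 0.0193 eV/c.

0.0193 eV/c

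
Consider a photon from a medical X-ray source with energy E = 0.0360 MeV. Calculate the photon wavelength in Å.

0.344 Å

Use h = 6.62607015e-34 J·s, c = 2.99792458e8 m/s, 1 eV = 1.602176634e-19 J.
In SI units: E = 0.0360 MeV = 5.7678e-15 J.
For a photon λ = hc/E, so λ = 3.444e-11 m.
Converting to Å: λ = 0.3444 Å ≈ 0.344 Å.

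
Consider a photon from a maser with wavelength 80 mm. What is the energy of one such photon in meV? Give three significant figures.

0.0155 meV

Take h = 6.62607015e-34 J·s, c = 2.99792458e8 m/s, 1 eV = 1.602176634e-19 J.
In SI units: λ = 80 mm = 0.080 m.
The photon relation is E = hc/λ, giving E = 2.483e-24 J.
Converting to meV: E = 0.01550 meV ≈ 0.0155 meV.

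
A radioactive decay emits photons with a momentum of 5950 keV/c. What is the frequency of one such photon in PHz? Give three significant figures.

Use h = 6.62607015e-34 J·s, c = 2.99792458e8 m/s, 1 eV = 1.602176634e-19 J.
First convert: p = 5950 keV/c = 3.1799e-21 kg·m/s.
For a photon f = pc/h, so f = 1.439e21 Hz.
Converting to PHz: f = 1.439e6 PHz ≈ 1.44e6 PHz.

1.44e6 PHz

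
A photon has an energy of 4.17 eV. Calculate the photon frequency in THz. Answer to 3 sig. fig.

Use h = 6.62607015e-34 J·s, 1 eV = 1.602176634e-19 J.
First convert: E = 4.17 eV = 6.6811e-19 J.
Since f = E/h for a photon, f = 1.008e15 Hz.
Converting to THz: f = 1008 THz ≈ 1010 THz.

1010 THz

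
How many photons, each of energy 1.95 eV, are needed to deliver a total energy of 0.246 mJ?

Per-photon energy: E = 3.124 × 10^-19 J (from energy = 1.95 eV).
N = E_total / E_photon = 2.46 × 10^-4 J / 3.124 × 10^-19 J = 7.87 × 10^14.

7.87 × 10^14 photons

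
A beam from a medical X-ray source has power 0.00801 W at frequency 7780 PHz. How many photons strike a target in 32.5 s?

Total energy: E_total = P·t = 0.00801 × 32.5 = 0.2603 J.
Per-photon energy: E = 5.155e-15 J.
N = E_total / E_photon = 5.05e13.

5.05e13 photons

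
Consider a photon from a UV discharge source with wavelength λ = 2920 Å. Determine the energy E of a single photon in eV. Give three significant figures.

4.25 eV

In SI units: λ = 2920 Å = 2.92e-7 m.
Apply E = hc/λ: E = 6.803e-19 J.
Converting to eV: E = 4.246 eV ≈ 4.25 eV.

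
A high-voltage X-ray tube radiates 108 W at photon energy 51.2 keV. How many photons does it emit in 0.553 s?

Total energy: E_total = P·t = 108 × 0.553 = 59.72 J.
Per-photon energy: E = 8.203e-15 J.
N = E_total / E_photon = 7.28e15.

7.28e15 photons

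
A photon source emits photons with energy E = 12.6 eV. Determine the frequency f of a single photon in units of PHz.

3.05 PHz

Convert to SI: E = 12.6 eV = 2.0187 × 10^-18 J.
Apply f = E/h: f = 3.047 × 10^15 Hz.
Converting to PHz: f = 3.047 PHz ≈ 3.05 PHz.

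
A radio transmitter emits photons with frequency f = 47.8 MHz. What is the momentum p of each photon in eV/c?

(h = 6.62607015e-34 J·s, c = 2.99792458e8 m/s, 1 eV = 1.602176634e-19 J.)
In SI units: f = 47.8 MHz = 4.78e7 Hz.
The photon relation is p = hf/c, giving p = 1.056e-34 kg·m/s.
Converting to eV/c: p = 1.977e-7 eV/c ≈ 1.98e-7 eV/c.

1.98e-7 eV/c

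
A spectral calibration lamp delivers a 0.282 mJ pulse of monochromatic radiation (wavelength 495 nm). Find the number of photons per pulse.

Per-photon energy: E = 4.013·10^-19 J (from wavelength = 495 nm).
N = E_total / E_photon = 2.82·10^-4 J / 4.013·10^-19 J = 7.03·10^14.

7.03·10^14 photons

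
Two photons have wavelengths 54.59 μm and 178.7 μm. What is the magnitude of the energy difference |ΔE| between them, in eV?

Using E = hc/λ: E₁ = 3.6388 × 10^-21 J, E₂ = 1.1116 × 10^-21 J.
|ΔE| = |3.6388 × 10^-21 − 1.1116 × 10^-21| = 2.53 × 10^-21 J = 0.0158 eV.

0.0158 eV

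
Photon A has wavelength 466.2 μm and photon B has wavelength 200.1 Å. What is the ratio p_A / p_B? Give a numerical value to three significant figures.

p_A = 1.421·10^-30 kg·m/s (from wavelength = 466.2 μm, via p = h/λ).
p_B = 3.311·10^-26 kg·m/s (from wavelength = 200.1 Å, via p = h/λ).
Ratio = 1.421·10^-30 / 3.311·10^-26 = 4.29·10^-5.

4.29·10^-5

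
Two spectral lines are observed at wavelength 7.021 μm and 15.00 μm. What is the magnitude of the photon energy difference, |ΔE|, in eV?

Using E = hc/λ: E₁ = 2.8293e-20 J, E₂ = 1.3243e-20 J.
|ΔE| = |2.8293e-20 − 1.3243e-20| = 1.50e-20 J = 0.0939 eV.

0.0939 eV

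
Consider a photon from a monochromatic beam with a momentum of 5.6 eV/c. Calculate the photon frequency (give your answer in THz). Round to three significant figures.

Use h = 6.62607015 × 10^-34 J·s, c = 2.99792458 × 10^8 m/s, 1 eV = 1.602176634 × 10^-19 J.
Convert to SI: p = 5.6 eV/c = 2.9928 × 10^-27 kg·m/s.
The photon relation is f = pc/h, giving f = 1.354 × 10^15 Hz.
Converting to THz: f = 1354 THz ≈ 1350 THz.

1350 THz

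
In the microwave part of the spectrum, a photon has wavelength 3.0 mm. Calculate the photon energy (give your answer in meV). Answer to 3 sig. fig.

Convert to SI: λ = 3.0 mm = 0.0030 m.
For a photon E = hc/λ, so E = 6.621·10^-23 J.
Converting to meV: E = 0.4133 meV ≈ 0.413 meV.

0.413 meV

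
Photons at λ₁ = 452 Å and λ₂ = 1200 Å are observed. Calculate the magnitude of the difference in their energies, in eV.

Using E = hc/λ: E₁ = 4.395e-18 J, E₂ = 1.655e-18 J.
|ΔE| = |4.395e-18 − 1.655e-18| = 2.74e-18 J = 17.1 eV.

17.1 eV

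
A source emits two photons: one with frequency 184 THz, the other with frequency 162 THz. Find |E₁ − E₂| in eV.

Using E = hf: E₁ = 1.219 × 10^-19 J, E₂ = 1.073 × 10^-19 J.
|ΔE| = |1.219 × 10^-19 − 1.073 × 10^-19| = 1.46 × 10^-20 J = 0.0910 eV.

0.0910 eV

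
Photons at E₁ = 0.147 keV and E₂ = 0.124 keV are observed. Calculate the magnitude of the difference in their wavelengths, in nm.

Using λ = hc/E: λ₁ = 8.434 × 10^-9 m, λ₂ = 9.999 × 10^-9 m.
|Δλ| = |8.434 × 10^-9 − 9.999 × 10^-9| = 1.56 × 10^-9 m = 1.56 nm.

1.56 nm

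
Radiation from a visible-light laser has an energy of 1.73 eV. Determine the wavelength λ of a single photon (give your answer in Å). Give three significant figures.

(h = 6.62607015 × 10^-34 J·s, c = 2.99792458 × 10^8 m/s, 1 eV = 1.602176634 × 10^-19 J.)
Convert to SI: E = 1.73 eV = 2.7718 × 10^-19 J.
Since λ = hc/E for a photon, λ = 7.167 × 10^-7 m.
Converting to Å: λ = 7167 Å ≈ 7170 Å.

7170 Å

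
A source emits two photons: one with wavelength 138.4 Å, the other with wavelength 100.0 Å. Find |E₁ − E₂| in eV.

34.4 eV

Using E = hc/λ: E₁ = 1.4353e-17 J, E₂ = 1.9864e-17 J.
|ΔE| = |1.4353e-17 − 1.9864e-17| = 5.51e-18 J = 34.4 eV.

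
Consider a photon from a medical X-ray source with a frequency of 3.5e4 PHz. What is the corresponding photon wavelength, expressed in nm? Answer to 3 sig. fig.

(c = 2.99792458e8 m/s.)
Convert to SI: f = 3.5e4 PHz = 3.5e19 Hz.
Since λ = c/f for a photon, λ = 8.565e-12 m.
Converting to nm: λ = 0.008565 nm ≈ 8.57e-3 nm.

8.57e-3 nm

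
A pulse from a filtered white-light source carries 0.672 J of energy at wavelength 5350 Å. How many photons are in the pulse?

1.81e18 photons

Per-photon energy: E = 3.713e-19 J (from wavelength = 5350 Å).
N = E_total / E_photon = 0.672 J / 3.713e-19 J = 1.81e18.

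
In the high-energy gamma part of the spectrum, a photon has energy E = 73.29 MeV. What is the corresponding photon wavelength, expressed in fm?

Convert to SI: E = 73.29 MeV = 1.1742e-11 J.
Since λ = hc/E for a photon, λ = 1.692e-14 m.
Converting to fm: λ = 16.92 fm ≈ 16.9 fm.

16.9 fm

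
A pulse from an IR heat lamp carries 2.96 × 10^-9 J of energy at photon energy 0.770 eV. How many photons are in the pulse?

Per-photon energy: E = 1.234 × 10^-19 J (from energy = 0.770 eV).
N = E_total / E_photon = 2.96 × 10^-9 J / 1.234 × 10^-19 J = 2.40 × 10^10.

2.40 × 10^10 photons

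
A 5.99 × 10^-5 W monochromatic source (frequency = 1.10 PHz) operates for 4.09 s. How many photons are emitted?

3.36 × 10^14 photons

Total energy: E_total = P·t = 5.99 × 10^-5 × 4.09 = 2.450 × 10^-4 J.
Per-photon energy: E = 7.289 × 10^-19 J.
N = E_total / E_photon = 3.36 × 10^14.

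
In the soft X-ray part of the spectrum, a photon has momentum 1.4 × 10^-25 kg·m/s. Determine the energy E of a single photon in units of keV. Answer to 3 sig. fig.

0.262 keV

The photon relation is E = pc, giving E = 4.197 × 10^-17 J.
Converting to keV: E = 0.2620 keV ≈ 0.262 keV.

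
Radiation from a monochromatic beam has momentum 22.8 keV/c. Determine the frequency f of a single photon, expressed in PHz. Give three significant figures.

(h = 6.62607015·10^-34 J·s, c = 2.99792458·10^8 m/s, 1 eV = 1.602176634·10^-19 J.)
First convert: p = 22.8 keV/c = 1.2185·10^-23 kg·m/s.
The photon relation is f = pc/h, giving f = 5.513·10^18 Hz.
Converting to PHz: f = 5513 PHz ≈ 5510 PHz.

5510 PHz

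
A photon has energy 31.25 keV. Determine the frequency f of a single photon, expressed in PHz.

Take h = 6.62607015e-34 J·s, 1 eV = 1.602176634e-19 J.
In SI units: E = 31.25 keV = 5.0068e-15 J.
For a photon f = E/h, so f = 7.556e18 Hz.
Converting to PHz: f = 7556 PHz ≈ 7560 PHz.

7560 PHz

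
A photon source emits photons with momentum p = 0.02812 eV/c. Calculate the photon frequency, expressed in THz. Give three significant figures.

In SI units: p = 0.02812 eV/c = 1.5028 × 10^-29 kg·m/s.
The photon relation is f = pc/h, giving f = 6.799 × 10^12 Hz.
Converting to THz: f = 6.799 THz ≈ 6.80 THz.

6.80 THz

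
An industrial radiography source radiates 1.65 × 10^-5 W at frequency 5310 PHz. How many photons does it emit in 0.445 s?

Total energy: E_total = P·t = 1.65 × 10^-5 × 0.445 = 7.343 × 10^-6 J.
Per-photon energy: E = 3.518 × 10^-15 J.
N = E_total / E_photon = 2.09 × 10^9.

2.09 × 10^9 photons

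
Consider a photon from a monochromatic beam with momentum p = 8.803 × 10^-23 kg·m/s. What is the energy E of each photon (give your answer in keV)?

165 keV

Use c = 2.99792458 × 10^8 m/s, 1 eV = 1.602176634 × 10^-19 J.
The photon relation is E = pc, giving E = 2.639 × 10^-14 J.
Converting to keV: E = 164.7 keV ≈ 165 keV.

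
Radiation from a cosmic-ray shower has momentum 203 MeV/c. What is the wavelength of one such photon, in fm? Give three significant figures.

6.11 fm

In SI units: p = 203 MeV/c = 1.0849e-19 kg·m/s.
Apply λ = h/p: λ = 6.108e-15 m.
Converting to fm: λ = 6.108 fm ≈ 6.11 fm.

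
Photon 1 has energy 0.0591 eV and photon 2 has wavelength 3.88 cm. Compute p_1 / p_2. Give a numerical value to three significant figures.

p_1 = 3.158·10^-29 kg·m/s (from energy = 0.0591 eV, via p = E/c).
p_2 = 1.708·10^-32 kg·m/s (from wavelength = 3.88 cm, via p = h/λ).
Ratio = 3.158·10^-29 / 1.708·10^-32 = 1850.

1850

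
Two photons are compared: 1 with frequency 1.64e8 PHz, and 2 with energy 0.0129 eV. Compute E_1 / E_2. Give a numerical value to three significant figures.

5.26e10

E_1 = 1.087e-10 J (from frequency = 1.64e8 PHz, via E = hf).
E_2 = 2.067e-21 J (from energy = 0.0129 eV, via E given directly).
Ratio = 1.087e-10 / 2.067e-21 = 5.26e10.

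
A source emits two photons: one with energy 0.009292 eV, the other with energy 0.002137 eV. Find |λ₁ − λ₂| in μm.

Using λ = hc/E: λ₁ = 1.3343 × 10^-4 m, λ₂ = 5.8018 × 10^-4 m.
|Δλ| = |1.3343 × 10^-4 − 5.8018 × 10^-4| = 4.47 × 10^-4 m = 447 μm.

447 μm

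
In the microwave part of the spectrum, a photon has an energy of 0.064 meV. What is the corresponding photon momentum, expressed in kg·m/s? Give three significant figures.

Use c = 2.99792458 × 10^8 m/s, 1 eV = 1.602176634 × 10^-19 J.
Convert to SI: E = 0.064 meV = 1.0254 × 10^-23 J.
Since p = E/c for a photon, p = 3.420 × 10^-32 kg·m/s.
So p ≈ 3.42 × 10^-32 kg·m/s.

3.42 × 10^-32 kg·m/s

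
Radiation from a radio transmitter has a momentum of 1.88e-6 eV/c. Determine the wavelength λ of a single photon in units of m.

(h = 6.62607015e-34 J·s, c = 2.99792458e8 m/s, 1 eV = 1.602176634e-19 J.)
Convert to SI: p = 1.88e-6 eV/c = 1.0047e-33 kg·m/s.
For a photon λ = h/p, so λ = 0.6595 m.
So λ ≈ 0.659 m.

0.659 m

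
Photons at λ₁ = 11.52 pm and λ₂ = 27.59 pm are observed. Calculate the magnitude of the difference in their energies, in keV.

Using E = hc/λ: E₁ = 1.7243e-14 J, E₂ = 7.1999e-15 J.
|ΔE| = |1.7243e-14 − 7.1999e-15| = 1.00e-14 J = 62.7 keV.

62.7 keV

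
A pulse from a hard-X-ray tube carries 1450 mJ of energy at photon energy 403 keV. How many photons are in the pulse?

2.25 × 10^13 photons

Per-photon energy: E = 6.457 × 10^-14 J (from energy = 403 keV).
N = E_total / E_photon = 1.45 J / 6.457 × 10^-14 J = 2.25 × 10^13.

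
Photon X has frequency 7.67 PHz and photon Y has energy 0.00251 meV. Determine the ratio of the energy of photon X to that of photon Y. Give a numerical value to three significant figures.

1.26 × 10^7

E_X = 5.082 × 10^-18 J (from frequency = 7.67 PHz, via E = hf).
E_Y = 4.021 × 10^-25 J (from energy = 0.00251 meV, via E given directly).
Ratio = 5.082 × 10^-18 / 4.021 × 10^-25 = 1.26 × 10^7.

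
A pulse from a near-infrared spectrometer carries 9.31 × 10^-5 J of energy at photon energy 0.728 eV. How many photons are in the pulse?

7.98 × 10^14 photons

Per-photon energy: E = 1.166 × 10^-19 J (from energy = 0.728 eV).
N = E_total / E_photon = 9.31 × 10^-5 J / 1.166 × 10^-19 J = 7.98 × 10^14.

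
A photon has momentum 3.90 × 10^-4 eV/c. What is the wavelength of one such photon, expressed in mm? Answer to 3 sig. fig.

First convert: p = 3.90 × 10^-4 eV/c = 2.0843 × 10^-31 kg·m/s.
The photon relation is λ = h/p, giving λ = 0.003179 m.
Converting to mm: λ = 3.179 mm ≈ 3.18 mm.

3.18 mm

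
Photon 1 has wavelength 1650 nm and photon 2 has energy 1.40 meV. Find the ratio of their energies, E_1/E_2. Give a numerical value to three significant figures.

537

E_1 = 1.204 × 10^-19 J (from wavelength = 1650 nm, via E = hc/λ).
E_2 = 2.243 × 10^-22 J (from energy = 1.40 meV, via E given directly).
Ratio = 1.204 × 10^-19 / 2.243 × 10^-22 = 537.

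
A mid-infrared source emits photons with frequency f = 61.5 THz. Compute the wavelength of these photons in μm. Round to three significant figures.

(c = 2.99792458 × 10^8 m/s.)
In SI units: f = 61.5 THz = 6.15 × 10^13 Hz.
Since λ = c/f for a photon, λ = 4.875 × 10^-6 m.
Converting to μm: λ = 4.875 μm ≈ 4.87 μm.

4.87 μm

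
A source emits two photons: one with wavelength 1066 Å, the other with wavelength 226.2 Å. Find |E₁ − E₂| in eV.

43.2 eV

Using E = hc/λ: E₁ = 1.8635e-18 J, E₂ = 8.7818e-18 J.
|ΔE| = |1.8635e-18 − 8.7818e-18| = 6.92e-18 J = 43.2 eV.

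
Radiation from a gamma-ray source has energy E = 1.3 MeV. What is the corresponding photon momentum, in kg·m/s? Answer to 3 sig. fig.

6.95e-22 kg·m/s

Take c = 2.99792458e8 m/s, 1 eV = 1.602176634e-19 J.
Convert to SI: E = 1.3 MeV = 2.0828e-13 J.
The photon relation is p = E/c, giving p = 6.948e-22 kg·m/s.
So p ≈ 6.95e-22 kg·m/s.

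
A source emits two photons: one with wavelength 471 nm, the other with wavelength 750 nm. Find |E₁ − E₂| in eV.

0.979 eV

Using E = hc/λ: E₁ = 4.218e-19 J, E₂ = 2.649e-19 J.
|ΔE| = |4.218e-19 − 2.649e-19| = 1.57e-19 J = 0.979 eV.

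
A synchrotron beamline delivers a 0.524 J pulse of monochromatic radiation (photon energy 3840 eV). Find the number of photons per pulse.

Per-photon energy: E = 6.152e-16 J (from energy = 3840 eV).
N = E_total / E_photon = 0.524 J / 6.152e-16 J = 8.52e14.

8.52e14 photons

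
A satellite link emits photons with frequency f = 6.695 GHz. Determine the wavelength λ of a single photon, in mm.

Convert to SI: f = 6.695 GHz = 6.695e9 Hz.
Since λ = c/f for a photon, λ = 0.04478 m.
Converting to mm: λ = 44.78 mm ≈ 44.8 mm.

44.8 mm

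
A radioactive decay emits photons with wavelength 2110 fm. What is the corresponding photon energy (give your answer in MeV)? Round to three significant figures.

Use h = 6.62607015 × 10^-34 J·s, c = 2.99792458 × 10^8 m/s, 1 eV = 1.602176634 × 10^-19 J.
First convert: λ = 2110 fm = 2.11 × 10^-12 m.
The photon relation is E = hc/λ, giving E = 9.414 × 10^-14 J.
Converting to MeV: E = 0.5876 MeV ≈ 0.588 MeV.

0.588 MeV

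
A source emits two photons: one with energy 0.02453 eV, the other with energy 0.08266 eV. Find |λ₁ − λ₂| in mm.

Using λ = hc/E: λ₁ = 5.0544 × 10^-5 m, λ₂ = 1.4999 × 10^-5 m.
|Δλ| = |5.0544 × 10^-5 − 1.4999 × 10^-5| = 3.55 × 10^-5 m = 0.0355 mm.

0.0355 mm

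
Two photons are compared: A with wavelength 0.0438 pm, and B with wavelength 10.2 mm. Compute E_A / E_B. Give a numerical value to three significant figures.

E_A = 4.535 × 10^-12 J (from wavelength = 0.0438 pm, via E = hc/λ).
E_B = 1.947 × 10^-23 J (from wavelength = 10.2 mm, via E = hc/λ).
Ratio = 4.535 × 10^-12 / 1.947 × 10^-23 = 2.33 × 10^11.

2.33 × 10^11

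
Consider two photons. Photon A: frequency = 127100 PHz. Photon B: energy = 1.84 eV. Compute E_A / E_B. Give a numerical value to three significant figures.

E_A = 8.422 × 10^-14 J (from frequency = 127100 PHz, via E = hf).
E_B = 2.948 × 10^-19 J (from energy = 1.84 eV, via E given directly).
Ratio = 8.422 × 10^-14 / 2.948 × 10^-19 = 2.86 × 10^5.

2.86 × 10^5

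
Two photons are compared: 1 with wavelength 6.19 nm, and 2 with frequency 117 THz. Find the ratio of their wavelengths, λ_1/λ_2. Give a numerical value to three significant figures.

λ_1 = 6.190e-9 m (from wavelength = 6.19 nm, via λ given directly).
λ_2 = 2.562e-6 m (from frequency = 117 THz, via λ = c/f).
Ratio = 6.190e-9 / 2.562e-6 = 2.42e-3.

2.42e-3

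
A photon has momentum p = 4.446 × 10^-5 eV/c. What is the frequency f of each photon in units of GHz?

Take h = 6.62607015 × 10^-34 J·s, c = 2.99792458 × 10^8 m/s, 1 eV = 1.602176634 × 10^-19 J.
In SI units: p = 4.446 × 10^-5 eV/c = 2.3761 × 10^-32 kg·m/s.
The photon relation is f = pc/h, giving f = 1.075 × 10^10 Hz.
Converting to GHz: f = 10.75 GHz ≈ 10.8 GHz.

10.8 GHz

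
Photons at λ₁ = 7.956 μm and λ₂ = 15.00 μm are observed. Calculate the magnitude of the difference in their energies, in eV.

Using E = hc/λ: E₁ = 2.4968e-20 J, E₂ = 1.3243e-20 J.
|ΔE| = |2.4968e-20 − 1.3243e-20| = 1.17e-20 J = 0.0732 eV.

0.0732 eV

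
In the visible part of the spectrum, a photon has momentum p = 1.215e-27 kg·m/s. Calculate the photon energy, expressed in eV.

2.27 eV

Take c = 2.99792458e8 m/s, 1 eV = 1.602176634e-19 J.
The photon relation is E = pc, giving E = 3.642e-19 J.
Converting to eV: E = 2.273 eV ≈ 2.27 eV.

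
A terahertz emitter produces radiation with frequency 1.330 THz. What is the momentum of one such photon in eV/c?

5.50e-3 eV/c

(h = 6.62607015e-34 J·s, c = 2.99792458e8 m/s, 1 eV = 1.602176634e-19 J.)
In SI units: f = 1.330 THz = 1.330e12 Hz.
For a photon p = hf/c, so p = 2.940e-30 kg·m/s.
Converting to eV/c: p = 0.005500 eV/c ≈ 5.50e-3 eV/c.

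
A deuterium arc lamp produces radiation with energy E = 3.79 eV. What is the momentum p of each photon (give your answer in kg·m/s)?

(c = 2.99792458 × 10^8 m/s, 1 eV = 1.602176634 × 10^-19 J.)
Convert to SI: E = 3.79 eV = 6.0722 × 10^-19 J.
For a photon p = E/c, so p = 2.025 × 10^-27 kg·m/s.
So p ≈ 2.03 × 10^-27 kg·m/s.

2.03 × 10^-27 kg·m/s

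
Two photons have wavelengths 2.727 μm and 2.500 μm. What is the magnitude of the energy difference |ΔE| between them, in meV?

41.3 meV

Using E = hc/λ: E₁ = 7.2844 × 10^-20 J, E₂ = 7.9458 × 10^-20 J.
|ΔE| = |7.2844 × 10^-20 − 7.9458 × 10^-20| = 6.61 × 10^-21 J = 41.3 meV.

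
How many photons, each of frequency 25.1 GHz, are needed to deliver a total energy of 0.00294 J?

1.77 × 10^20 photons

Per-photon energy: E = 1.663 × 10^-23 J (from frequency = 25.1 GHz).
N = E_total / E_photon = 0.00294 J / 1.663 × 10^-23 J = 1.77 × 10^20.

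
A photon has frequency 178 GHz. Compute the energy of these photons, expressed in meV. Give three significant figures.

0.736 meV

Use h = 6.62607015 × 10^-34 J·s, 1 eV = 1.602176634 × 10^-19 J.
First convert: f = 178 GHz = 1.78 × 10^11 Hz.
The photon relation is E = hf, giving E = 1.179 × 10^-22 J.
Converting to meV: E = 0.7361 meV ≈ 0.736 meV.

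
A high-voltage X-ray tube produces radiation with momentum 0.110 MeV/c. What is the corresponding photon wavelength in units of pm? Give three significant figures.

11.3 pm

(h = 6.62607015e-34 J·s, c = 2.99792458e8 m/s, 1 eV = 1.602176634e-19 J.)
In SI units: p = 0.110 MeV/c = 5.8787e-23 kg·m/s.
Apply λ = h/p: λ = 1.127e-11 m.
Converting to pm: λ = 11.27 pm ≈ 11.3 pm.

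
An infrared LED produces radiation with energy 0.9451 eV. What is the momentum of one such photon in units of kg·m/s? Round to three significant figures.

5.05 × 10^-28 kg·m/s

(c = 2.99792458 × 10^8 m/s, 1 eV = 1.602176634 × 10^-19 J.)
Convert to SI: E = 0.9451 eV = 1.5142 × 10^-19 J.
Apply p = E/c: p = 5.051 × 10^-28 kg·m/s.
So p ≈ 5.05 × 10^-28 kg·m/s.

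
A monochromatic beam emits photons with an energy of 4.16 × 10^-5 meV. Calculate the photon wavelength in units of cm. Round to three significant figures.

2980 cm

First convert: E = 4.16 × 10^-5 meV = 6.6651 × 10^-27 J.
Apply λ = hc/E: λ = 29.80 m.
Converting to cm: λ = 2980 cm ≈ 2980 cm.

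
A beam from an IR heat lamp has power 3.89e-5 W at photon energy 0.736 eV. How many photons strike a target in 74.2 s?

2.45e16 photons

Total energy: E_total = P·t = 3.89e-5 × 74.2 = 0.002886 J.
Per-photon energy: E = 1.179e-19 J.
N = E_total / E_photon = 2.45e16.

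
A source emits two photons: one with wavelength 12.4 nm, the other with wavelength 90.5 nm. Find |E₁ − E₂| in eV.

86.3 eV

Using E = hc/λ: E₁ = 1.602e-17 J, E₂ = 2.195e-18 J.
|ΔE| = |1.602e-17 − 2.195e-18| = 1.38e-17 J = 86.3 eV.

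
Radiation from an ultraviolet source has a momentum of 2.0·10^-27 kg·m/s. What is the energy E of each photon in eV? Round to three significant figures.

3.74 eV

The photon relation is E = pc, giving E = 5.996·10^-19 J.
Converting to eV: E = 3.742 eV ≈ 3.74 eV.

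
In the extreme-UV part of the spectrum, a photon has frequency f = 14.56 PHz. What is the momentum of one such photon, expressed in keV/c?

0.0602 keV/c

In SI units: f = 14.56 PHz = 1.456e16 Hz.
For a photon p = hf/c, so p = 3.218e-26 kg·m/s.
Converting to keV/c: p = 0.06022 keV/c ≈ 0.0602 keV/c.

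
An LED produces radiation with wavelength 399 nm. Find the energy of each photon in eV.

(h = 6.62607015e-34 J·s, c = 2.99792458e8 m/s, 1 eV = 1.602176634e-19 J.)
Convert to SI: λ = 399 nm = 3.99e-7 m.
The photon relation is E = hc/λ, giving E = 4.979e-19 J.
Converting to eV: E = 3.107 eV ≈ 3.11 eV.

3.11 eV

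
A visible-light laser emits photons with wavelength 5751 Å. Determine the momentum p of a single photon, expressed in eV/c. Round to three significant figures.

(h = 6.62607015 × 10^-34 J·s, c = 2.99792458 × 10^8 m/s, 1 eV = 1.602176634 × 10^-19 J.)
First convert: λ = 5751 Å = 5.751 × 10^-7 m.
Since p = h/λ for a photon, p = 1.152 × 10^-27 kg·m/s.
Converting to eV/c: p = 2.156 eV/c ≈ 2.16 eV/c.

2.16 eV/c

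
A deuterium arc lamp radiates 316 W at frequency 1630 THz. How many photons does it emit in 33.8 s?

9.89e21 photons

Total energy: E_total = P·t = 316 × 33.8 = 10680 J.
Per-photon energy: E = 1.080e-18 J.
N = E_total / E_photon = 9.89e21.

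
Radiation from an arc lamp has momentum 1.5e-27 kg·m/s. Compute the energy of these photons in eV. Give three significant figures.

(c = 2.99792458e8 m/s, 1 eV = 1.602176634e-19 J.)
Since E = pc for a photon, E = 4.497e-19 J.
Converting to eV: E = 2.807 eV ≈ 2.81 eV.

2.81 eV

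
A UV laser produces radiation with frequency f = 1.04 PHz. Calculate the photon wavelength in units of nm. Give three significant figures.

(c = 2.99792458 × 10^8 m/s.)
Convert to SI: f = 1.04 PHz = 1.04 × 10^15 Hz.
Apply λ = c/f: λ = 2.883 × 10^-7 m.
Converting to nm: λ = 288.3 nm ≈ 288 nm.

288 nm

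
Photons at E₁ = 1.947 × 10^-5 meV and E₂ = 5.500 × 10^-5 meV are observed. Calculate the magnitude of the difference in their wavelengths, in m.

41.1 m

Using λ = hc/E: λ₁ = 63.680 m, λ₂ = 22.543 m.
|Δλ| = |63.680 − 22.543| = 41.1 m.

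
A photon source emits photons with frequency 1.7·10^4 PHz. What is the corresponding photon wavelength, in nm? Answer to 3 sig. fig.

0.0176 nm

In SI units: f = 1.7·10^4 PHz = 1.7·10^19 Hz.
Since λ = c/f for a photon, λ = 1.763·10^-11 m.
Converting to nm: λ = 0.01763 nm ≈ 0.0176 nm.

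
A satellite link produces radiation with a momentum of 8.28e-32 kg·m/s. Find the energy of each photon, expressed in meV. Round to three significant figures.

0.155 meV

Take c = 2.99792458e8 m/s, 1 eV = 1.602176634e-19 J.
The photon relation is E = pc, giving E = 2.482e-23 J.
Converting to meV: E = 0.1549 meV ≈ 0.155 meV.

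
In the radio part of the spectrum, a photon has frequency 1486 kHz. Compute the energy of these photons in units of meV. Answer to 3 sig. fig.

Convert to SI: f = 1486 kHz = 1.486 × 10^6 Hz.
The photon relation is E = hf, giving E = 9.846 × 10^-28 J.
Converting to meV: E = 6.146 × 10^-6 meV ≈ 6.15 × 10^-6 meV.

6.15 × 10^-6 meV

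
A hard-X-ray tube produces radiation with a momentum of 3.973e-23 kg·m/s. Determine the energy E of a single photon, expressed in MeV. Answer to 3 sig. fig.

Take c = 2.99792458e8 m/s, 1 eV = 1.602176634e-19 J.
Apply E = pc: E = 1.191e-14 J.
Converting to MeV: E = 0.07434 MeV ≈ 0.0743 MeV.

0.0743 MeV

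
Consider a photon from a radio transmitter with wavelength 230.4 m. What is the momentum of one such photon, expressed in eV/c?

Take h = 6.62607015 × 10^-34 J·s, c = 2.99792458 × 10^8 m/s, 1 eV = 1.602176634 × 10^-19 J.
The photon relation is p = h/λ, giving p = 2.876 × 10^-36 kg·m/s.
Converting to eV/c: p = 5.381 × 10^-9 eV/c ≈ 5.38 × 10^-9 eV/c.

5.38 × 10^-9 eV/c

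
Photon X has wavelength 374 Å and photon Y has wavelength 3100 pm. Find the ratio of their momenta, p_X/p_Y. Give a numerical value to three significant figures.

0.0829

p_X = 1.772 × 10^-26 kg·m/s (from wavelength = 374 Å, via p = h/λ).
p_Y = 2.137 × 10^-25 kg·m/s (from wavelength = 3100 pm, via p = h/λ).
Ratio = 1.772 × 10^-26 / 2.137 × 10^-25 = 0.0829.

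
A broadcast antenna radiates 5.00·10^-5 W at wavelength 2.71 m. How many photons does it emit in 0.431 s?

Total energy: E_total = P·t = 5.00·10^-5 × 0.431 = 2.155·10^-5 J.
Per-photon energy: E = 7.330·10^-26 J.
N = E_total / E_photon = 2.94·10^20.

2.94·10^20 photons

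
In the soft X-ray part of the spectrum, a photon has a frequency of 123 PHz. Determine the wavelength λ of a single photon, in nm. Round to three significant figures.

Take c = 2.99792458e8 m/s.
Convert to SI: f = 123 PHz = 1.23e17 Hz.
Since λ = c/f for a photon, λ = 2.437e-9 m.
Converting to nm: λ = 2.437 nm ≈ 2.44 nm.

2.44 nm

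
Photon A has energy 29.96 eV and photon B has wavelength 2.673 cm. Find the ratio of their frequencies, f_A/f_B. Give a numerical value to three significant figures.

6.46e5

f_A = 7.244e15 Hz (from energy = 29.96 eV, via f = E/h).
f_B = 1.122e10 Hz (from wavelength = 2.673 cm, via f = c/λ).
Ratio = 7.244e15 / 1.122e10 = 6.46e5.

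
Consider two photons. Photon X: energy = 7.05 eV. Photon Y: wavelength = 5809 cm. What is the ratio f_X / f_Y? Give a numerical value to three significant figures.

f_X = 1.705 × 10^15 Hz (from energy = 7.05 eV, via f = E/h).
f_Y = 5.161 × 10^6 Hz (from wavelength = 5809 cm, via f = c/λ).
Ratio = 1.705 × 10^15 / 5.161 × 10^6 = 3.30 × 10^8.

3.30 × 10^8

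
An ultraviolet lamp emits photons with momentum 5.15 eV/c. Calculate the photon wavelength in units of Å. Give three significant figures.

2410 Å

Use h = 6.62607015·10^-34 J·s, c = 2.99792458·10^8 m/s, 1 eV = 1.602176634·10^-19 J.
First convert: p = 5.15 eV/c = 2.7523·10^-27 kg·m/s.
Apply λ = h/p: λ = 2.407·10^-7 m.
Converting to Å: λ = 2407 Å ≈ 2410 Å.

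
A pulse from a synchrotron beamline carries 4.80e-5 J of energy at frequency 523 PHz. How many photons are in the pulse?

1.39e11 photons

Per-photon energy: E = 3.465e-16 J (from frequency = 523 PHz).
N = E_total / E_photon = 4.80e-5 J / 3.465e-16 J = 1.39e11.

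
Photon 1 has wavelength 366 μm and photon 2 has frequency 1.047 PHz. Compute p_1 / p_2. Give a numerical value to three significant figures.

7.82 × 10^-4

p_1 = 1.810 × 10^-30 kg·m/s (from wavelength = 366 μm, via p = h/λ).
p_2 = 2.314 × 10^-27 kg·m/s (from frequency = 1.047 PHz, via p = hf/c).
Ratio = 1.810 × 10^-30 / 2.314 × 10^-27 = 7.82 × 10^-4.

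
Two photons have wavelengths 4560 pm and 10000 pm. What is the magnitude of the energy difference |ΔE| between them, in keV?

0.148 keV

Using E = hc/λ: E₁ = 4.356 × 10^-17 J, E₂ = 1.986 × 10^-17 J.
|ΔE| = |4.356 × 10^-17 − 1.986 × 10^-17| = 2.37 × 10^-17 J = 0.148 keV.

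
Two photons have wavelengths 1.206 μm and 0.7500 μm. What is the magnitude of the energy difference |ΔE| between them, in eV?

Using E = hc/λ: E₁ = 1.6471 × 10^-19 J, E₂ = 2.6486 × 10^-19 J.
|ΔE| = |1.6471 × 10^-19 − 2.6486 × 10^-19| = 1.00 × 10^-19 J = 0.625 eV.

0.625 eV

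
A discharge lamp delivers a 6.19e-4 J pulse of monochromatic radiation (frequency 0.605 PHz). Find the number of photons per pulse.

Per-photon energy: E = 4.009e-19 J (from frequency = 0.605 PHz).
N = E_total / E_photon = 6.19e-4 J / 4.009e-19 J = 1.54e15.

1.54e15 photons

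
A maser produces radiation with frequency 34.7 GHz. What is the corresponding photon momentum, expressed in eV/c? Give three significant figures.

1.44e-4 eV/c

Take h = 6.62607015e-34 J·s, c = 2.99792458e8 m/s, 1 eV = 1.602176634e-19 J.
First convert: f = 34.7 GHz = 3.47e10 Hz.
Since p = hf/c for a photon, p = 7.669e-32 kg·m/s.
Converting to eV/c: p = 1.435e-4 eV/c ≈ 1.44e-4 eV/c.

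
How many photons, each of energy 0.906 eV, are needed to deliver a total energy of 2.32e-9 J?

1.60e10 photons

Per-photon energy: E = 1.452e-19 J (from energy = 0.906 eV).
N = E_total / E_photon = 2.32e-9 J / 1.452e-19 J = 1.60e10.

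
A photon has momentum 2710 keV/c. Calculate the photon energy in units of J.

4.34e-13 J

Take c = 2.99792458e8 m/s, 1 eV = 1.602176634e-19 J.
First convert: p = 2710 keV/c = 1.4483e-21 kg·m/s.
Apply E = pc: E = 4.342e-13 J.
So E ≈ 4.34e-13 J.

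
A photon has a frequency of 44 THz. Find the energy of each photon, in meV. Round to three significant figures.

In SI units: f = 44 THz = 4.4·10^13 Hz.
Since E = hf for a photon, E = 2.915·10^-20 J.
Converting to meV: E = 182.0 meV ≈ 182 meV.

182 meV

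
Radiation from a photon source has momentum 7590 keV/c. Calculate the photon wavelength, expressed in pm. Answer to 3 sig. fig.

In SI units: p = 7590 keV/c = 4.0563·10^-21 kg·m/s.
Apply λ = h/p: λ = 1.634·10^-13 m.
Converting to pm: λ = 0.1634 pm ≈ 0.163 pm.

0.163 pm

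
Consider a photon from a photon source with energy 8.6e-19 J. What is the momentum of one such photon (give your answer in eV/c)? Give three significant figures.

For a photon p = E/c, so p = 2.869e-27 kg·m/s.
Converting to eV/c: p = 5.368 eV/c ≈ 5.37 eV/c.

5.37 eV/c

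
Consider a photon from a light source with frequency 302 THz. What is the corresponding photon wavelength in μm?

0.993 μm

Take c = 2.99792458·10^8 m/s.
Convert to SI: f = 302 THz = 3.02·10^14 Hz.
Apply λ = c/f: λ = 9.927·10^-7 m.
Converting to μm: λ = 0.9927 μm ≈ 0.993 μm.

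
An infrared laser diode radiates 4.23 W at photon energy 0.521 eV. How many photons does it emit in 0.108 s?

Total energy: E_total = P·t = 4.23 × 0.108 = 0.4568 J.
Per-photon energy: E = 8.347e-20 J.
N = E_total / E_photon = 5.47e18.

5.47e18 photons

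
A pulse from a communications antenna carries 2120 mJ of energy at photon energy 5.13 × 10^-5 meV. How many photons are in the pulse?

2.58 × 10^26 photons

Per-photon energy: E = 8.219 × 10^-27 J (from energy = 5.13 × 10^-5 meV).
N = E_total / E_photon = 2.12 J / 8.219 × 10^-27 J = 2.58 × 10^26.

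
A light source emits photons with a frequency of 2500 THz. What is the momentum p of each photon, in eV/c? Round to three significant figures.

10.3 eV/c

Convert to SI: f = 2500 THz = 2.5 × 10^15 Hz.
The photon relation is p = hf/c, giving p = 5.526 × 10^-27 kg·m/s.
Converting to eV/c: p = 10.34 eV/c ≈ 10.3 eV/c.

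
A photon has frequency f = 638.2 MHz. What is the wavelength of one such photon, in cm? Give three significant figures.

47.0 cm

Take c = 2.99792458 × 10^8 m/s.
First convert: f = 638.2 MHz = 6.382 × 10^8 Hz.
For a photon λ = c/f, so λ = 0.4697 m.
Converting to cm: λ = 46.97 cm ≈ 47.0 cm.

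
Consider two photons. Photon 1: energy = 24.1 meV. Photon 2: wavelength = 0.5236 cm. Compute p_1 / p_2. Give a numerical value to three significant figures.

102

p_1 = 1.288 × 10^-29 kg·m/s (from energy = 24.1 meV, via p = E/c).
p_2 = 1.265 × 10^-31 kg·m/s (from wavelength = 0.5236 cm, via p = h/λ).
Ratio = 1.288 × 10^-29 / 1.265 × 10^-31 = 102.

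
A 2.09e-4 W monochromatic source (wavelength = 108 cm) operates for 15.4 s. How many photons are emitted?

Total energy: E_total = P·t = 2.09e-4 × 15.4 = 0.003219 J.
Per-photon energy: E = 1.839e-25 J.
N = E_total / E_photon = 1.75e22.

1.75e22 photons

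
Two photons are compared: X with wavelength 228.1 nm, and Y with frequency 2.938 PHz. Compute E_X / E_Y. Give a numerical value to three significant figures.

E_X = 8.709 × 10^-19 J (from wavelength = 228.1 nm, via E = hc/λ).
E_Y = 1.947 × 10^-18 J (from frequency = 2.938 PHz, via E = hf).
Ratio = 8.709 × 10^-19 / 1.947 × 10^-18 = 0.447.

0.447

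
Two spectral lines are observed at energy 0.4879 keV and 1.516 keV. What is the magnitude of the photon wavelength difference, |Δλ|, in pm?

1720 pm

Using λ = hc/E: λ₁ = 2.5412 × 10^-9 m, λ₂ = 8.1784 × 10^-10 m.
|Δλ| = |2.5412 × 10^-9 − 8.1784 × 10^-10| = 1.72 × 10^-9 m = 1720 pm.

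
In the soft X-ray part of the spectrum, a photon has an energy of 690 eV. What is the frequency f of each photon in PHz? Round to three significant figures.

167 PHz

First convert: E = 690 eV = 1.1055 × 10^-16 J.
Apply f = E/h: f = 1.668 × 10^17 Hz.
Converting to PHz: f = 166.8 PHz ≈ 167 PHz.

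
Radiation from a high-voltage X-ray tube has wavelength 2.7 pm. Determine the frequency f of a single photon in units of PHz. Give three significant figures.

In SI units: λ = 2.7 pm = 2.7·10^-12 m.
Since f = c/λ for a photon, f = 1.110·10^20 Hz.
Converting to PHz: f = 111000 PHz ≈ 1.11·10^5 PHz.

1.11·10^5 PHz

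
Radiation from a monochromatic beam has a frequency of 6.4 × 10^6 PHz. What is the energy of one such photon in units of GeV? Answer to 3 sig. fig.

Take h = 6.62607015 × 10^-34 J·s, 1 eV = 1.602176634 × 10^-19 J.
First convert: f = 6.4 × 10^6 PHz = 6.4 × 10^21 Hz.
For a photon E = hf, so E = 4.241 × 10^-12 J.
Converting to GeV: E = 0.02647 GeV ≈ 0.0265 GeV.

0.0265 GeV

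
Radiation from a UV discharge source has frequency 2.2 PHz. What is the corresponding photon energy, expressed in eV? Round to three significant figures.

First convert: f = 2.2 PHz = 2.2 × 10^15 Hz.
The photon relation is E = hf, giving E = 1.458 × 10^-18 J.
Converting to eV: E = 9.098 eV ≈ 9.10 eV.

9.10 eV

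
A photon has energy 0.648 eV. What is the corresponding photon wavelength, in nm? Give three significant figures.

1910 nm

First convert: E = 0.648 eV = 1.0382 × 10^-19 J.
Apply λ = hc/E: λ = 1.913 × 10^-6 m.
Converting to nm: λ = 1913 nm ≈ 1910 nm.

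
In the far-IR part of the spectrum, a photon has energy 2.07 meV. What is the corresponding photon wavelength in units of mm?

Take h = 6.62607015 × 10^-34 J·s, c = 2.99792458 × 10^8 m/s, 1 eV = 1.602176634 × 10^-19 J.
First convert: E = 2.07 meV = 3.3165 × 10^-22 J.
The photon relation is λ = hc/E, giving λ = 5.990 × 10^-4 m.
Converting to mm: λ = 0.5990 mm ≈ 0.599 mm.

0.599 mm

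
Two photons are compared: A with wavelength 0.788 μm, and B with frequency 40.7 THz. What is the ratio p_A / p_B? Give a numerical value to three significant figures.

9.35

p_A = 8.409·10^-28 kg·m/s (from wavelength = 0.788 μm, via p = h/λ).
p_B = 8.996·10^-29 kg·m/s (from frequency = 40.7 THz, via p = hf/c).
Ratio = 8.409·10^-28 / 8.996·10^-29 = 9.35.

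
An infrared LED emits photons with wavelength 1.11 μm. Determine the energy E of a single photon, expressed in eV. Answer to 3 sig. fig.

1.12 eV

Use h = 6.62607015 × 10^-34 J·s, c = 2.99792458 × 10^8 m/s, 1 eV = 1.602176634 × 10^-19 J.
Convert to SI: λ = 1.11 μm = 1.11 × 10^-6 m.
Since E = hc/λ for a photon, E = 1.790 × 10^-19 J.
Converting to eV: E = 1.117 eV ≈ 1.12 eV.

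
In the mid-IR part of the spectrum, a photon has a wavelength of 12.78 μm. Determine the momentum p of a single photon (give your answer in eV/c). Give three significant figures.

Convert to SI: λ = 12.78 μm = 1.278e-5 m.
For a photon p = h/λ, so p = 5.185e-29 kg·m/s.
Converting to eV/c: p = 0.09701 eV/c ≈ 0.0970 eV/c.

0.0970 eV/c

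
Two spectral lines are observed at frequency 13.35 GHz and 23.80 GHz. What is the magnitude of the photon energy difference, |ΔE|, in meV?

0.0432 meV

Using E = hf: E₁ = 8.8458e-24 J, E₂ = 1.5770e-23 J.
|ΔE| = |8.8458e-24 − 1.5770e-23| = 6.92e-24 J = 0.0432 meV.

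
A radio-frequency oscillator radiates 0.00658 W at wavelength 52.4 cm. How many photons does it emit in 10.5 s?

Total energy: E_total = P·t = 0.00658 × 10.5 = 0.06909 J.
Per-photon energy: E = 3.791e-25 J.
N = E_total / E_photon = 1.82e23.

1.82e23 photons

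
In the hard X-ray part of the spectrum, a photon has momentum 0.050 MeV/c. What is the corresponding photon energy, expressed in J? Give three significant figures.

First convert: p = 0.050 MeV/c = 2.6721e-23 kg·m/s.
Apply E = pc: E = 8.011e-15 J.
So E ≈ 8.01e-15 J.

8.01e-15 J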